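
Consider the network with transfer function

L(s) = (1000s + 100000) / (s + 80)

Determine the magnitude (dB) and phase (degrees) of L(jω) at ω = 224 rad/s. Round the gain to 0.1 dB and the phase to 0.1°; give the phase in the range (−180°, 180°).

Substitute s = j224:
Numerator: 1000(j224) + 100000 = 100000 + j224000
Denominator: (j224) + 80 = 80 + j224
|N| = √(100000² + 224000²) ≈ 2.4531e+05, ∠N ≈ 65.94°
|D| = √(80² + 224²) ≈ 237.86, ∠D ≈ 70.35°
|L| = 2.4531e+05 / 237.86 ≈ 1031.3
Gain = 20 log₁₀(1031.3) ≈ 60.27 dB
∠L = 65.94° − 70.35° = -4.41°

60.3 dB, -4.4°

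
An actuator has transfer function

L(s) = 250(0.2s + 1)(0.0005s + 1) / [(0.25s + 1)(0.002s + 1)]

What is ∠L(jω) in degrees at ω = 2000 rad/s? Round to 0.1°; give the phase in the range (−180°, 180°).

-31.0°

At ω = 2000 rad/s:
zero (1 + j2000·0.2) = 1 + j400 → |·| ≈ 400, ∠ ≈ 89.86°
zero (1 + j2000·0.0005) = 1 + j1 → |·| ≈ 1.4142, ∠ ≈ 45.00°
pole (1 + j2000·0.25) = 1 + j500 → |·| ≈ 500, ∠ ≈ 89.89°
pole (1 + j2000·0.002) = 1 + j4 → |·| ≈ 4.1231, ∠ ≈ 75.96°
∠L = (89.86° + 45.00°) − (89.89° + 75.96°) = -30.99°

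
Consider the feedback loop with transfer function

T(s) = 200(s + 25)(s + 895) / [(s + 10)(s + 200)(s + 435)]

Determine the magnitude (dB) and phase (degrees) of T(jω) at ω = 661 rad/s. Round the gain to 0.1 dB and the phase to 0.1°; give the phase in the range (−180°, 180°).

-7.8 dB, -94.7°

At s = jω = j661:
zero (s+25): 25 + j661 → |·| = √(25²+661²) = √437546 ≈ 661.47, ∠ = arctan(661/25) ≈ 87.83°
zero (s+895): 895 + j661 → |·| = √(895²+661²) = √1237946 ≈ 1112.6, ∠ = arctan(661/895) ≈ 36.45°
pole (s+10): 10 + j661 → |·| = √(10²+661²) = √437021 ≈ 661.08, ∠ = arctan(661/10) ≈ 89.13°
pole (s+200): 200 + j661 → |·| = √(200²+661²) = √476921 ≈ 690.59, ∠ = arctan(661/200) ≈ 73.17°
pole (s+435): 435 + j661 → |·| = √(435²+661²) = √626146 ≈ 791.29, ∠ = arctan(661/435) ≈ 56.65°
|T| = 200 · 7.3595e+05 / 3.6125e+08 ≈ 0.40745
Gain = 20 log₁₀(0.40745) ≈ -7.80 dB
∠T = 124.28° − 218.95° = -94.67°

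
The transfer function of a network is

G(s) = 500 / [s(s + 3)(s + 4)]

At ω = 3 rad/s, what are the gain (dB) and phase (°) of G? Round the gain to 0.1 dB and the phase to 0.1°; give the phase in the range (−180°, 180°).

17.9 dB, -171.9°

At s = jω = j3:
pole (s+3): 3 + j3 → |·| = √(3²+3²) = √18 ≈ 4.2426, ∠ = arctan(3/3) ≈ 45.00°
pole (s+4): 4 + j3 → |·| = √(4²+3²) = √25 ≈ 5, ∠ = arctan(3/4) ≈ 36.87°
pole at origin: |s| = 3, ∠ = 90.00° (in denominator)
|G| = 500 / 63.639 ≈ 7.8568
Gain = 20 log₁₀(7.8568) ≈ 17.90 dB
∠G = 0.00° − 171.87° = -171.87°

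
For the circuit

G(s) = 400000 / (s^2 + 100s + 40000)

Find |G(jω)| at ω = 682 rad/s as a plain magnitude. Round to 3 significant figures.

At s = jω = j682:
quadratic: (j682)² + 100·j682 + 40000 = -425124 + j68200 → |·| ≈ 4.3056e+05, ∠ ≈ 170.89°
|G| = 400000 / 4.3056e+05 ≈ 0.92902

0.929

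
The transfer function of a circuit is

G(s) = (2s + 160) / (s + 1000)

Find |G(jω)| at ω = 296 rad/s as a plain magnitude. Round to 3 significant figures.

0.588

Substitute s = j296:
Numerator: 2(j296) + 160 = 160 + j592
Denominator: (j296) + 1000 = 1000 + j296
|N| = √(160² + 592²) ≈ 613.24, ∠N ≈ 74.88°
|D| = √(1000² + 296²) ≈ 1042.9, ∠D ≈ 16.49°
|G| = 613.24 / 1042.9 ≈ 0.58801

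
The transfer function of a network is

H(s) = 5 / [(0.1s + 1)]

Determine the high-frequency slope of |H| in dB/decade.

Each pole contributes −20 dB/decade at high frequency; each zero contributes +20 dB/decade.
Net: 0 zero(s) − 1 pole(s) → -20 dB/decade.

-20 dB/decade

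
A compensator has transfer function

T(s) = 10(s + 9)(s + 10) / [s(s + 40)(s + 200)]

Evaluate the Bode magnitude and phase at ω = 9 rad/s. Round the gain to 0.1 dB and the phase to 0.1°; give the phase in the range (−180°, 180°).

At s = jω = j9:
zero (s+9): 9 + j9 → |·| = √(9²+9²) = √162 ≈ 12.728, ∠ = arctan(9/9) ≈ 45.00°
zero (s+10): 10 + j9 → |·| = √(10²+9²) = √181 ≈ 13.454, ∠ = arctan(9/10) ≈ 41.99°
pole (s+40): 40 + j9 → |·| = √(40²+9²) = √1681 ≈ 41, ∠ = arctan(9/40) ≈ 12.68°
pole (s+200): 200 + j9 → |·| = √(200²+9²) = √40081 ≈ 200.2, ∠ = arctan(9/200) ≈ 2.58°
pole at origin: |s| = 9, ∠ = 90.00° (in denominator)
|T| = 10 · 171.24 / 73874 ≈ 0.02318
Gain = 20 log₁₀(0.02318) ≈ -32.70 dB
∠T = 86.99° − 105.26° = -18.27°

-32.7 dB, -18.3°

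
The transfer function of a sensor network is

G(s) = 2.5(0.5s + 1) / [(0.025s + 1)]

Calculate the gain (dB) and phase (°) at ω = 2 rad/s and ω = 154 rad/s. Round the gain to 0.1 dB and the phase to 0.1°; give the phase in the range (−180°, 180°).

At ω = 2 rad/s:
zero (1 + j2·0.5) = 1 + j1 → |·| ≈ 1.4142, ∠ ≈ 45.00°
pole (1 + j2·0.025) = 1 + j0.05 → |·| ≈ 1.0012, ∠ ≈ 2.86°
|G| = 2.5 · 1.4142 / (1.0012) ≈ 3.5313
Gain = 20 log₁₀(3.5313) ≈ 10.96 dB
∠G = (45.00°) − (2.86°) = 42.14°

At ω = 154 rad/s:
zero (1 + j154·0.5) = 1 + j77 → |·| ≈ 77.006, ∠ ≈ 89.26°
pole (1 + j154·0.025) = 1 + j3.85 → |·| ≈ 3.9778, ∠ ≈ 75.44°
|G| = 2.5 · 77.006 / (3.9778) ≈ 48.397
Gain = 20 log₁₀(48.397) ≈ 33.70 dB
∠G = (89.26°) − (75.44°) = 13.82°

ω = 2: 11.0 dB, 42.1°; ω = 154: 33.7 dB, 13.8°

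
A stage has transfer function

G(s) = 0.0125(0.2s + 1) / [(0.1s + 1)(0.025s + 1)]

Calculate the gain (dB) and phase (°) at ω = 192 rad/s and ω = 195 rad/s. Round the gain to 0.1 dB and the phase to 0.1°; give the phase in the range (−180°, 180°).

ω = 192: -45.9 dB, -76.7°; ω = 195: -46.0 dB, -76.9°

At ω = 192 rad/s:
zero (1 + j192·0.2) = 1 + j38.4 → |·| ≈ 38.413, ∠ ≈ 88.51°
pole (1 + j192·0.1) = 1 + j19.2 → |·| ≈ 19.226, ∠ ≈ 87.02°
pole (1 + j192·0.025) = 1 + j4.8 → |·| ≈ 4.9031, ∠ ≈ 78.23°
|G| = 0.0125 · 38.413 / (19.226 · 4.9031) ≈ 0.0050936
Gain = 20 log₁₀(0.0050936) ≈ -45.86 dB
∠G = (88.51°) − (87.02° + 78.23°) = -76.74°

At ω = 195 rad/s:
zero (1 + j195·0.2) = 1 + j39 → |·| ≈ 39.013, ∠ ≈ 88.53°
pole (1 + j195·0.1) = 1 + j19.5 → |·| ≈ 19.526, ∠ ≈ 87.06°
pole (1 + j195·0.025) = 1 + j4.875 → |·| ≈ 4.9765, ∠ ≈ 78.41°
|G| = 0.0125 · 39.013 / (19.526 · 4.9765) ≈ 0.0050186
Gain = 20 log₁₀(0.0050186) ≈ -45.99 dB
∠G = (88.53°) − (87.06° + 78.41°) = -76.94°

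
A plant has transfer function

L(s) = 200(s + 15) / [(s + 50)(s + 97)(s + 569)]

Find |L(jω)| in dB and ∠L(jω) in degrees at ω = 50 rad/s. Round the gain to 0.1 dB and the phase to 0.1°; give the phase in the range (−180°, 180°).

At s = jω = j50:
zero (s+15): 15 + j50 → |·| = √(15²+50²) = √2725 ≈ 52.202, ∠ = arctan(50/15) ≈ 73.30°
pole (s+50): 50 + j50 → |·| = √(50²+50²) = √5000 ≈ 70.711, ∠ = arctan(50/50) ≈ 45.00°
pole (s+97): 97 + j50 → |·| = √(97²+50²) = √11909 ≈ 109.13, ∠ = arctan(50/97) ≈ 27.27°
pole (s+569): 569 + j50 → |·| = √(569²+50²) = √326261 ≈ 571.19, ∠ = arctan(50/569) ≈ 5.02°
|L| = 200 · 52.202 / 4.4077e+06 ≈ 0.0023687
Gain = 20 log₁₀(0.0023687) ≈ -52.51 dB
∠L = 73.30° − 77.29° = -3.99°

-52.5 dB, -4.0°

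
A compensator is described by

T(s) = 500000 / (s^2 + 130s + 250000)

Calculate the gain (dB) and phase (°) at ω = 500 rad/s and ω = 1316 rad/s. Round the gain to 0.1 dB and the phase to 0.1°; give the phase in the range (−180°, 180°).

At s = jω = j500:
quadratic: (j500)² + 130·j500 + 250000 = 0 + j65000 → |·| ≈ 65000, ∠ ≈ 90.00°
|T| = 500000 / 65000 ≈ 7.6923
Gain = 20 log₁₀(7.6923) ≈ 17.72 dB
∠T = 0.00° − 90.00° = -90.00°

At s = jω = j1316:
quadratic: (j1316)² + 130·j1316 + 250000 = -1481856 + j171080 → |·| ≈ 1.4917e+06, ∠ ≈ 173.41°
|T| = 500000 / 1.4917e+06 ≈ 0.33519
Gain = 20 log₁₀(0.33519) ≈ -9.49 dB
∠T = 0.00° − 173.41° = -173.41°

ω = 500: 17.7 dB, -90.0°; ω = 1316: -9.5 dB, -173.4°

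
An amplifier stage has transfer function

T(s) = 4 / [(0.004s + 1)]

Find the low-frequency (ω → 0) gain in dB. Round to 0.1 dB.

12.0 dB

T(0) = 4 · 1 / 1 = 4
20 log₁₀(4) ≈ 12.04 dB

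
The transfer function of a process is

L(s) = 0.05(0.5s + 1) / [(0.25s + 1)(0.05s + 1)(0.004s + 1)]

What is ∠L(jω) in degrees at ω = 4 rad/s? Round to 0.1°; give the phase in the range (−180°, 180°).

At ω = 4 rad/s:
zero (1 + j4·0.5) = 1 + j2 → |·| ≈ 2.2361, ∠ ≈ 63.43°
pole (1 + j4·0.25) = 1 + j1 → |·| ≈ 1.4142, ∠ ≈ 45.00°
pole (1 + j4·0.05) = 1 + j0.2 → |·| ≈ 1.0198, ∠ ≈ 11.31°
pole (1 + j4·0.004) = 1 + j0.016 → |·| ≈ 1.0001, ∠ ≈ 0.92°
∠L = (63.43°) − (45.00° + 11.31° + 0.92°) = 6.20°

6.2°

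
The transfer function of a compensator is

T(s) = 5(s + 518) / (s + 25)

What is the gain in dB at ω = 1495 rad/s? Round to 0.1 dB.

At s = jω = j1495:
zero (s+518): 518 + j1495 → |·| = √(518²+1495²) = √2503349 ≈ 1582.2, ∠ = arctan(1495/518) ≈ 70.89°
pole (s+25): 25 + j1495 → |·| = √(25²+1495²) = √2235650 ≈ 1495.2, ∠ = arctan(1495/25) ≈ 89.04°
|T| = 5 · 1582.2 / 1495.2 ≈ 5.2909
Gain = 20 log₁₀(5.2909) ≈ 14.47 dB

14.5 dB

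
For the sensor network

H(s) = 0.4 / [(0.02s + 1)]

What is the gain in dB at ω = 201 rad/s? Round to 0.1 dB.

-20.3 dB

At ω = 201 rad/s:
pole (1 + j201·0.02) = 1 + j4.02 → |·| ≈ 4.1425, ∠ ≈ 76.03°
|H| = 0.4 · 1 / (4.1425) ≈ 0.09656
Gain = 20 log₁₀(0.09656) ≈ -20.30 dB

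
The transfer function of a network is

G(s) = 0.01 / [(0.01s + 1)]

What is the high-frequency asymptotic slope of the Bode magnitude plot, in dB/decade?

-20 dB/decade

Each pole contributes −20 dB/decade at high frequency; each zero contributes +20 dB/decade.
Net: 0 zero(s) − 1 pole(s) → -20 dB/decade.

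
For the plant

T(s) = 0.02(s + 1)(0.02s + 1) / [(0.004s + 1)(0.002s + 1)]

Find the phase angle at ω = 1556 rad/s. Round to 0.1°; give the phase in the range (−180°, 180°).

At ω = 1556 rad/s:
zero (1 + j1556·1) = 1 + j1556 → |·| ≈ 1556, ∠ ≈ 89.96°
zero (1 + j1556·0.02) = 1 + j31.12 → |·| ≈ 31.136, ∠ ≈ 88.16°
pole (1 + j1556·0.004) = 1 + j6.224 → |·| ≈ 6.3038, ∠ ≈ 80.87°
pole (1 + j1556·0.002) = 1 + j3.112 → |·| ≈ 3.2687, ∠ ≈ 72.19°
∠T = (89.96° + 88.16°) − (80.87° + 72.19°) = 25.06°

25.1°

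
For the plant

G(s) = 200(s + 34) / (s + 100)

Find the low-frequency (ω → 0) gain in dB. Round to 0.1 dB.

G(0) = 200·34 / (100) = 68
20 log₁₀(68) ≈ 36.65 dB

36.7 dB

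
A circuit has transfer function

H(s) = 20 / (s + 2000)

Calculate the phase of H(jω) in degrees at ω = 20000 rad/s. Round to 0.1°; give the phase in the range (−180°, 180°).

-84.3°

At s = jω = j20000:
pole (s+2000): 2000 + j20000 → |·| = √(2000²+20000²) = √404000000 ≈ 20100, ∠ = arctan(20000/2000) ≈ 84.29°
∠H = 0.00° − 84.29° = -84.29°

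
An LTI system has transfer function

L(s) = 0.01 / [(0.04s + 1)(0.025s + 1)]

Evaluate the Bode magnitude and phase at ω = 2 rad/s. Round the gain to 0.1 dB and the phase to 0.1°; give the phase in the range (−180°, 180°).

At ω = 2 rad/s:
pole (1 + j2·0.04) = 1 + j0.08 → |·| ≈ 1.0032, ∠ ≈ 4.57°
pole (1 + j2·0.025) = 1 + j0.05 → |·| ≈ 1.0012, ∠ ≈ 2.86°
|L| = 0.01 · 1 / (1.0032 · 1.0012) ≈ 0.0099562
Gain = 20 log₁₀(0.0099562) ≈ -40.04 dB
∠L = (0°) − (4.57° + 2.86°) = -7.43°

-40.0 dB, -7.4°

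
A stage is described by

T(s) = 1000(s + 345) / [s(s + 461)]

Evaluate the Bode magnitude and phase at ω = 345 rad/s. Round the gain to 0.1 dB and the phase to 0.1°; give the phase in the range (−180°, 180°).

7.8 dB, -81.8°

At s = jω = j345:
zero (s+345): 345 + j345 → |·| = √(345²+345²) = √238050 ≈ 487.9, ∠ = arctan(345/345) ≈ 45.00°
pole (s+461): 461 + j345 → |·| = √(461²+345²) = √331546 ≈ 575.8, ∠ = arctan(345/461) ≈ 36.81°
pole at origin: |s| = 345, ∠ = 90.00° (in denominator)
|T| = 1000 · 487.9 / 1.9865e+05 ≈ 2.4561
Gain = 20 log₁₀(2.4561) ≈ 7.80 dB
∠T = 45.00° − 126.81° = -81.81°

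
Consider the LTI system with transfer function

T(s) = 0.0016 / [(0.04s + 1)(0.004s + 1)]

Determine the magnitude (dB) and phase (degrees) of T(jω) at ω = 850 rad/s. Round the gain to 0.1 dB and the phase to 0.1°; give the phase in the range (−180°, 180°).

-97.5 dB, -161.9°

At ω = 850 rad/s:
pole (1 + j850·0.04) = 1 + j34 → |·| ≈ 34.015, ∠ ≈ 88.32°
pole (1 + j850·0.004) = 1 + j3.4 → |·| ≈ 3.544, ∠ ≈ 73.61°
|T| = 0.0016 · 1 / (34.015 · 3.544) ≈ 1.3273e-05
Gain = 20 log₁₀(1.3273e-05) ≈ -97.54 dB
∠T = (0°) − (88.32° + 73.61°) = -161.93°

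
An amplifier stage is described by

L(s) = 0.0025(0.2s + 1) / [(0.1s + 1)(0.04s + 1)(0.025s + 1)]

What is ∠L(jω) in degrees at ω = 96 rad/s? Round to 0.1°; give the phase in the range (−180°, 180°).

At ω = 96 rad/s:
zero (1 + j96·0.2) = 1 + j19.2 → |·| ≈ 19.226, ∠ ≈ 87.02°
pole (1 + j96·0.1) = 1 + j9.6 → |·| ≈ 9.6519, ∠ ≈ 84.05°
pole (1 + j96·0.04) = 1 + j3.84 → |·| ≈ 3.9681, ∠ ≈ 75.40°
pole (1 + j96·0.025) = 1 + j2.4 → |·| ≈ 2.6, ∠ ≈ 67.38°
∠L = (87.02°) − (84.05° + 75.40° + 67.38°) = -139.81°

-139.8°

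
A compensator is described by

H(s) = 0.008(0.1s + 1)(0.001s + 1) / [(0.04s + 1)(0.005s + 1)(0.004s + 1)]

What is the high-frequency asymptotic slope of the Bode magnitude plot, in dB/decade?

-20 dB/decade

Each pole contributes −20 dB/decade at high frequency; each zero contributes +20 dB/decade.
Net: 2 zero(s) − 3 pole(s) → -20 dB/decade.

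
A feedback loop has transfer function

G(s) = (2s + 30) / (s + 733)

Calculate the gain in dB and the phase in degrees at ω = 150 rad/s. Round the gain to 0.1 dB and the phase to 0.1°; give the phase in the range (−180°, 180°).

-7.9 dB, 72.7°

Substitute s = j150:
Numerator: 2(j150) + 30 = 30 + j300
Denominator: (j150) + 733 = 733 + j150
|N| = √(30² + 300²) ≈ 301.5, ∠N ≈ 84.29°
|D| = √(733² + 150²) ≈ 748.19, ∠D ≈ 11.57°
|G| = 301.5 / 748.19 ≈ 0.40297
Gain = 20 log₁₀(0.40297) ≈ -7.89 dB
∠G = 84.29° − 11.57° = 72.72°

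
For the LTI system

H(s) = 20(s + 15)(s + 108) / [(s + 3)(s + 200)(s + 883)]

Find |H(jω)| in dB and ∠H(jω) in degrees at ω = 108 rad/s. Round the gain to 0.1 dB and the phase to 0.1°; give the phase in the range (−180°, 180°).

At s = jω = j108:
zero (s+15): 15 + j108 → |·| = √(15²+108²) = √11889 ≈ 109.04, ∠ = arctan(108/15) ≈ 82.09°
zero (s+108): 108 + j108 → |·| = √(108²+108²) = √23328 ≈ 152.74, ∠ = arctan(108/108) ≈ 45.00°
pole (s+3): 3 + j108 → |·| = √(3²+108²) = √11673 ≈ 108.04, ∠ = arctan(108/3) ≈ 88.41°
pole (s+200): 200 + j108 → |·| = √(200²+108²) = √51664 ≈ 227.3, ∠ = arctan(108/200) ≈ 28.37°
pole (s+883): 883 + j108 → |·| = √(883²+108²) = √791353 ≈ 889.58, ∠ = arctan(108/883) ≈ 6.97°
|H| = 20 · 16655 / 2.1846e+07 ≈ 0.015248
Gain = 20 log₁₀(0.015248) ≈ -36.34 dB
∠H = 127.09° − 123.75° = 3.34°

-36.3 dB, 3.3°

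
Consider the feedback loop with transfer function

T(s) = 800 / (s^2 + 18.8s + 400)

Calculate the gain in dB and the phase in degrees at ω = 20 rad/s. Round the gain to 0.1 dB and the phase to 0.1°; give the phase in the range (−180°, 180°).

At s = jω = j20:
quadratic: (j20)² + 18.8·j20 + 400 = 0 + j376 → |·| ≈ 376, ∠ ≈ 90.00°
|T| = 800 / 376 ≈ 2.1277
Gain = 20 log₁₀(2.1277) ≈ 6.56 dB
∠T = 0.00° − 90.00° = -90.00°

6.6 dB, -90.0°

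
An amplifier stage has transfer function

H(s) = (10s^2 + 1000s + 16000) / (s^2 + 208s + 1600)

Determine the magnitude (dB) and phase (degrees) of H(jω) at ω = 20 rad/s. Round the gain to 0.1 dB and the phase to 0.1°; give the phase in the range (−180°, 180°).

Substitute s = j20:
Numerator: 10(j20)^2 + 1000(j20) + 16000 = 12000 + j20000
Denominator: (j20)^2 + 208(j20) + 1600 = 1200 + j4160
|N| = √(12000² + 20000²) ≈ 23324, ∠N ≈ 59.04°
|D| = √(1200² + 4160²) ≈ 4329.6, ∠D ≈ 73.91°
|H| = 23324 / 4329.6 ≈ 5.3871
Gain = 20 log₁₀(5.3871) ≈ 14.63 dB
∠H = 59.04° − 73.91° = -14.87°

14.6 dB, -14.9°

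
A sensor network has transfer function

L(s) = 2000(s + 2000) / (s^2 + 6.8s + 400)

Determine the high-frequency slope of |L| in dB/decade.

-20 dB/decade

Each pole contributes −20 dB/decade at high frequency; each zero contributes +20 dB/decade.
Net: 1 zero(s) − 2 pole(s) → -20 dB/decade.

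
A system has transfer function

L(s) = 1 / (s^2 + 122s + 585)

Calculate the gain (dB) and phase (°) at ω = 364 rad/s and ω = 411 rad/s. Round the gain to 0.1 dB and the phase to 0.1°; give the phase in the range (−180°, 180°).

Substitute s = j364:
Numerator: 1 = 1 + j0
Denominator: (j364)^2 + 122(j364) + 585 = -131911 + j44408
|N| = √(1² + 0²) ≈ 1, ∠N ≈ 0.00°
|D| = √(131911² + 44408²) ≈ 1.3919e+05, ∠D ≈ 161.39°
|L| = 1 / 1.3919e+05 ≈ 7.1844e-06
Gain = 20 log₁₀(7.1844e-06) ≈ -102.87 dB
∠L = 0.00° − 161.39° = -161.39°

Substitute s = j411:
Numerator: 1 = 1 + j0
Denominator: (j411)^2 + 122(j411) + 585 = -168336 + j50142
|N| = √(1² + 0²) ≈ 1, ∠N ≈ 0.00°
|D| = √(168336² + 50142²) ≈ 1.7565e+05, ∠D ≈ 163.41°
|L| = 1 / 1.7565e+05 ≈ 5.6931e-06
Gain = 20 log₁₀(5.6931e-06) ≈ -104.89 dB
∠L = 0.00° − 163.41° = -163.41°

ω = 364: -102.9 dB, -161.4°; ω = 411: -104.9 dB, -163.4°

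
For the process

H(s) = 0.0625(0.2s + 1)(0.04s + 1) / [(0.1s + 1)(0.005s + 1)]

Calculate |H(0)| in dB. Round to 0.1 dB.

-24.1 dB

H(0) = 0.0625 · 1 / 1 = 0.0625
20 log₁₀(0.0625) ≈ -24.08 dB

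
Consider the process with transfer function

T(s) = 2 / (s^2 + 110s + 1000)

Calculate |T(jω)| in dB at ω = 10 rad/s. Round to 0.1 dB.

Substitute s = j10:
Numerator: 2 = 2 + j0
Denominator: (j10)^2 + 110(j10) + 1000 = 900 + j1100
|N| = √(2² + 0²) ≈ 2, ∠N ≈ 0.00°
|D| = √(900² + 1100²) ≈ 1421.3, ∠D ≈ 50.71°
|T| = 2 / 1421.3 ≈ 0.0014072
Gain = 20 log₁₀(0.0014072) ≈ -57.03 dB

-57.0 dB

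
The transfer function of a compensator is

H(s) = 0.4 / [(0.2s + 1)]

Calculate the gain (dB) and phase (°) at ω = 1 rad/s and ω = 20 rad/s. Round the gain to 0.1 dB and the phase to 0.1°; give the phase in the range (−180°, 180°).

At ω = 1 rad/s:
pole (1 + j1·0.2) = 1 + j0.2 → |·| ≈ 1.0198, ∠ ≈ 11.31°
|H| = 0.4 · 1 / (1.0198) ≈ 0.39223
Gain = 20 log₁₀(0.39223) ≈ -8.13 dB
∠H = (0°) − (11.31°) = -11.31°

At ω = 20 rad/s:
pole (1 + j20·0.2) = 1 + j4 → |·| ≈ 4.1231, ∠ ≈ 75.96°
|H| = 0.4 · 1 / (4.1231) ≈ 0.097014
Gain = 20 log₁₀(0.097014) ≈ -20.26 dB
∠H = (0°) − (75.96°) = -75.96°

ω = 1: -8.1 dB, -11.3°; ω = 20: -20.3 dB, -76.0°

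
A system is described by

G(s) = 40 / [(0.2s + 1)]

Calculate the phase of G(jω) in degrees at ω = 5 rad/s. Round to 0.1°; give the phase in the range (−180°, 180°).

-45.0°

At ω = 5 rad/s:
pole (1 + j5·0.2) = 1 + j1 → |·| ≈ 1.4142, ∠ ≈ 45.00°
∠G = (0°) − (45.00°) = -45.00°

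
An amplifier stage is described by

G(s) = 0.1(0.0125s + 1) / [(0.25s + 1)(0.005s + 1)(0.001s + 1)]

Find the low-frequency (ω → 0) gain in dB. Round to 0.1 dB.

G(0) = 0.1 · 1 / 1 = 0.1
20 log₁₀(0.1) ≈ -20.00 dB

-20.0 dB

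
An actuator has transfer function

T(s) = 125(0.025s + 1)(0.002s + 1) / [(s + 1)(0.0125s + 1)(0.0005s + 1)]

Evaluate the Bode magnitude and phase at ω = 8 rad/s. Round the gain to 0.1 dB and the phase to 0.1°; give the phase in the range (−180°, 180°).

23.9 dB, -76.6°

At ω = 8 rad/s:
zero (1 + j8·0.025) = 1 + j0.2 → |·| ≈ 1.0198, ∠ ≈ 11.31°
zero (1 + j8·0.002) = 1 + j0.016 → |·| ≈ 1.0001, ∠ ≈ 0.92°
pole (1 + j8·1) = 1 + j8 → |·| ≈ 8.0623, ∠ ≈ 82.87°
pole (1 + j8·0.0125) = 1 + j0.1 → |·| ≈ 1.005, ∠ ≈ 5.71°
pole (1 + j8·0.0005) = 1 + j0.004 → |·| ≈ 1, ∠ ≈ 0.23°
|T| = 125 · 1.0198 · 1.0001 / (8.0623 · 1.005 · 1) ≈ 15.734
Gain = 20 log₁₀(15.734) ≈ 23.94 dB
∠T = (11.31° + 0.92°) − (82.87° + 5.71° + 0.23°) = -76.58°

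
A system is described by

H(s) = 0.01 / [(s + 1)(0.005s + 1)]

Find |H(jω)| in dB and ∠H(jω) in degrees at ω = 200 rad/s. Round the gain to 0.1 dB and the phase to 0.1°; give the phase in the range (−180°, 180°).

At ω = 200 rad/s:
pole (1 + j200·1) = 1 + j200 → |·| ≈ 200, ∠ ≈ 89.71°
pole (1 + j200·0.005) = 1 + j1 → |·| ≈ 1.4142, ∠ ≈ 45.00°
|H| = 0.01 · 1 / (200 · 1.4142) ≈ 3.5356e-05
Gain = 20 log₁₀(3.5356e-05) ≈ -89.03 dB
∠H = (0°) − (89.71° + 45.00°) = -134.71°

-89.0 dB, -134.7°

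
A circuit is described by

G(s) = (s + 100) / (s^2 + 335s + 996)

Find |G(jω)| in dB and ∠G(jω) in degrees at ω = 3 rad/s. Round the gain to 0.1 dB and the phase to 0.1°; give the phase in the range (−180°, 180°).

-23.0 dB, -43.8°

Substitute s = j3:
Numerator: (j3) + 100 = 100 + j3
Denominator: (j3)^2 + 335(j3) + 996 = 987 + j1005
|N| = √(100² + 3²) ≈ 100.04, ∠N ≈ 1.72°
|D| = √(987² + 1005²) ≈ 1408.6, ∠D ≈ 45.52°
|G| = 100.04 / 1408.6 ≈ 0.071021
Gain = 20 log₁₀(0.071021) ≈ -22.97 dB
∠G = 1.72° − 45.52° = -43.80°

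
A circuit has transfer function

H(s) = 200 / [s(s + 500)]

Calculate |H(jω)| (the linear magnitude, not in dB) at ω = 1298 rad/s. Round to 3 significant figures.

At s = jω = j1298:
pole (s+500): 500 + j1298 → |·| = √(500²+1298²) = √1934804 ≈ 1391, ∠ = arctan(1298/500) ≈ 68.93°
pole at origin: |s| = 1298, ∠ = 90.00° (in denominator)
|H| = 200 / 1.8055e+06 ≈ 0.00011077

0.000111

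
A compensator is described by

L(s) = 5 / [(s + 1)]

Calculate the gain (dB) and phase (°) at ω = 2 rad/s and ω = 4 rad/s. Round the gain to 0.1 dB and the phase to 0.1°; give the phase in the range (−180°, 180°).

ω = 2: 7.0 dB, -63.4°; ω = 4: 1.7 dB, -76.0°

At ω = 2 rad/s:
pole (1 + j2·1) = 1 + j2 → |·| ≈ 2.2361, ∠ ≈ 63.43°
|L| = 5 · 1 / (2.2361) ≈ 2.236
Gain = 20 log₁₀(2.236) ≈ 6.99 dB
∠L = (0°) − (63.43°) = -63.43°

At ω = 4 rad/s:
pole (1 + j4·1) = 1 + j4 → |·| ≈ 4.1231, ∠ ≈ 75.96°
|L| = 5 · 1 / (4.1231) ≈ 1.2127
Gain = 20 log₁₀(1.2127) ≈ 1.68 dB
∠L = (0°) − (75.96°) = -75.96°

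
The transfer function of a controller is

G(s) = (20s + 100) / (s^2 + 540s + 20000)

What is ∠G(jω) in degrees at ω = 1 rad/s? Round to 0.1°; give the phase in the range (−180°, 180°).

Substitute s = j1:
Numerator: 20(j1) + 100 = 100 + j20
Denominator: (j1)^2 + 540(j1) + 20000 = 19999 + j540
|N| = √(100² + 20²) ≈ 101.98, ∠N ≈ 11.31°
|D| = √(19999² + 540²) ≈ 20006, ∠D ≈ 1.55°
∠G = 11.31° − 1.55° = 9.76°

9.8°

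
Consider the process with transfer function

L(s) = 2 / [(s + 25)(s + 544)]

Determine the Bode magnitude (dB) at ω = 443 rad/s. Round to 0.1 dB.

-103.8 dB

At s = jω = j443:
pole (s+25): 25 + j443 → |·| = √(25²+443²) = √196874 ≈ 443.7, ∠ = arctan(443/25) ≈ 86.77°
pole (s+544): 544 + j443 → |·| = √(544²+443²) = √492185 ≈ 701.56, ∠ = arctan(443/544) ≈ 39.16°
|L| = 2 / 3.1128e+05 ≈ 6.4251e-06
Gain = 20 log₁₀(6.4251e-06) ≈ -103.84 dB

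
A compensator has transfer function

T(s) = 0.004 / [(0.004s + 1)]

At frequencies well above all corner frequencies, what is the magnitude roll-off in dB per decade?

Each pole contributes −20 dB/decade at high frequency; each zero contributes +20 dB/decade.
Net: 0 zero(s) − 1 pole(s) → -20 dB/decade.

-20 dB/decade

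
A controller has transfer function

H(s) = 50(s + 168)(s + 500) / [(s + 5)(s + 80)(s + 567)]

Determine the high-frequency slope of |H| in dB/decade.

Each pole contributes −20 dB/decade at high frequency; each zero contributes +20 dB/decade.
Net: 2 zero(s) − 3 pole(s) → -20 dB/decade.

-20 dB/decade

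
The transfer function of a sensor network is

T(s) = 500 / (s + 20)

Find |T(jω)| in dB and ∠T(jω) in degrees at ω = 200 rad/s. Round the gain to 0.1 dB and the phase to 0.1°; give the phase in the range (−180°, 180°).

7.9 dB, -84.3°

Substitute s = j200:
Numerator: 500 = 500 + j0
Denominator: (j200) + 20 = 20 + j200
|N| = √(500² + 0²) ≈ 500, ∠N ≈ 0.00°
|D| = √(20² + 200²) ≈ 201, ∠D ≈ 84.29°
|T| = 500 / 201 ≈ 2.4876
Gain = 20 log₁₀(2.4876) ≈ 7.92 dB
∠T = 0.00° − 84.29° = -84.29°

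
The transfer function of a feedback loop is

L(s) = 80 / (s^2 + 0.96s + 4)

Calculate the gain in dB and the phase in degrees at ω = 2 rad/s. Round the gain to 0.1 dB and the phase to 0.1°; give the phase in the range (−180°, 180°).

32.4 dB, -90.0°

At s = jω = j2:
quadratic: (j2)² + 0.96·j2 + 4 = 0 + j1.92 → |·| ≈ 1.92, ∠ ≈ 90.00°
|L| = 80 / 1.92 ≈ 41.667
Gain = 20 log₁₀(41.667) ≈ 32.40 dB
∠L = 0.00° − 90.00° = -90.00°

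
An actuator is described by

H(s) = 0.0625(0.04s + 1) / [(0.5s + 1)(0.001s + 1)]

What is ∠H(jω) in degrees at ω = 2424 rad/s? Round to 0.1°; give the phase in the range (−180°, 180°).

-68.1°

At ω = 2424 rad/s:
zero (1 + j2424·0.04) = 1 + j96.96 → |·| ≈ 96.965, ∠ ≈ 89.41°
pole (1 + j2424·0.5) = 1 + j1212 → |·| ≈ 1212, ∠ ≈ 89.95°
pole (1 + j2424·0.001) = 1 + j2.424 → |·| ≈ 2.6222, ∠ ≈ 67.58°
∠H = (89.41°) − (89.95° + 67.58°) = -68.12°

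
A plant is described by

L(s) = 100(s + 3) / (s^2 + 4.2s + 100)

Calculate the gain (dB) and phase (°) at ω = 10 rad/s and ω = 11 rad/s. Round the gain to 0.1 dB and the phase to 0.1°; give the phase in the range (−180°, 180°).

ω = 10: 27.9 dB, -16.7°; ω = 11: 27.0 dB, -39.7°

At s = jω = j10:
zero (s+3): 3 + j10 → |·| = √(3²+10²) = √109 ≈ 10.44, ∠ = arctan(10/3) ≈ 73.30°
quadratic: (j10)² + 4.2·j10 + 100 = 0 + j42 → |·| ≈ 42, ∠ ≈ 90.00°
|L| = 100 · 10.44 / 42 ≈ 24.857
Gain = 20 log₁₀(24.857) ≈ 27.91 dB
∠L = 73.30° − 90.00° = -16.70°

At s = jω = j11:
zero (s+3): 3 + j11 → |·| = √(3²+11²) = √130 ≈ 11.402, ∠ = arctan(11/3) ≈ 74.74°
quadratic: (j11)² + 4.2·j11 + 100 = -21 + j46.2 → |·| ≈ 50.749, ∠ ≈ 114.44°
|L| = 100 · 11.402 / 50.749 ≈ 22.467
Gain = 20 log₁₀(22.467) ≈ 27.03 dB
∠L = 74.74° − 114.44° = -39.70°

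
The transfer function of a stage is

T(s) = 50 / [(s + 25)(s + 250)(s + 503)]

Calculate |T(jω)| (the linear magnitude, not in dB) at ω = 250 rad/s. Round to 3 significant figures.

1.00e-06

At s = jω = j250:
pole (s+25): 25 + j250 → |·| = √(25²+250²) = √63125 ≈ 251.25, ∠ = arctan(250/25) ≈ 84.29°
pole (s+250): 250 + j250 → |·| = √(250²+250²) = √125000 ≈ 353.55, ∠ = arctan(250/250) ≈ 45.00°
pole (s+503): 503 + j250 → |·| = √(503²+250²) = √315509 ≈ 561.7, ∠ = arctan(250/503) ≈ 26.43°
|T| = 50 / 4.9895e+07 ≈ 1.0021e-06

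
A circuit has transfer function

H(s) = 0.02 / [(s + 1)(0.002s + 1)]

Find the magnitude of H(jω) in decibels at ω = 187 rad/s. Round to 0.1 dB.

-80.0 dB

At ω = 187 rad/s:
pole (1 + j187·1) = 1 + j187 → |·| ≈ 187, ∠ ≈ 89.69°
pole (1 + j187·0.002) = 1 + j0.374 → |·| ≈ 1.0676, ∠ ≈ 20.51°
|H| = 0.02 · 1 / (187 · 1.0676) ≈ 0.00010018
Gain = 20 log₁₀(0.00010018) ≈ -79.98 dB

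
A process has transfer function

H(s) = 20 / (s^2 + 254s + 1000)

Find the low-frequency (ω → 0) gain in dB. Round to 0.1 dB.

-34.0 dB

H(0) = 20 / 1000 = 0.02
20 log₁₀(0.02) ≈ -33.98 dB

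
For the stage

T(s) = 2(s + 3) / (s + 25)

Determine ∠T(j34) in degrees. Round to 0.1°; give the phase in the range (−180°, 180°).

At s = jω = j34:
zero (s+3): 3 + j34 → |·| = √(3²+34²) = √1165 ≈ 34.132, ∠ = arctan(34/3) ≈ 84.96°
pole (s+25): 25 + j34 → |·| = √(25²+34²) = √1781 ≈ 42.202, ∠ = arctan(34/25) ≈ 53.67°
∠T = 84.96° − 53.67° = 31.29°

31.3°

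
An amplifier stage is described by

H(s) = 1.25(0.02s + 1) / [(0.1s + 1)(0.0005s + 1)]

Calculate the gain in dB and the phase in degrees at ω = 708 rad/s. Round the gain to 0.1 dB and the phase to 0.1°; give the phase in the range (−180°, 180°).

-12.5 dB, -22.7°

At ω = 708 rad/s:
zero (1 + j708·0.02) = 1 + j14.16 → |·| ≈ 14.195, ∠ ≈ 85.96°
pole (1 + j708·0.1) = 1 + j70.8 → |·| ≈ 70.807, ∠ ≈ 89.19°
pole (1 + j708·0.0005) = 1 + j0.354 → |·| ≈ 1.0608, ∠ ≈ 19.49°
|H| = 1.25 · 14.195 / (70.807 · 1.0608) ≈ 0.23623
Gain = 20 log₁₀(0.23623) ≈ -12.53 dB
∠H = (85.96°) − (89.19° + 19.49°) = -22.72°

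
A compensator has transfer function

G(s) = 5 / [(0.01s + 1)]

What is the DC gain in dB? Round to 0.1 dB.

G(0) = 5 · 1 / 1 = 5
20 log₁₀(5) ≈ 13.98 dB

14.0 dB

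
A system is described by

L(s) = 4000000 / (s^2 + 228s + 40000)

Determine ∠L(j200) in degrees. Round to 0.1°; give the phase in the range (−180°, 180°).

-90.0°

At s = jω = j200:
quadratic: (j200)² + 228·j200 + 40000 = 0 + j45600 → |·| ≈ 45600, ∠ ≈ 90.00°
∠L = 0.00° − 90.00° = -90.00°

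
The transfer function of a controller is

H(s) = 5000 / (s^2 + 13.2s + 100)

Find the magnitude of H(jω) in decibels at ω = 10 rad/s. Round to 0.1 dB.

At s = jω = j10:
quadratic: (j10)² + 13.2·j10 + 100 = 0 + j132 → |·| ≈ 132, ∠ ≈ 90.00°
|H| = 5000 / 132 ≈ 37.879
Gain = 20 log₁₀(37.879) ≈ 31.57 dB

31.6 dB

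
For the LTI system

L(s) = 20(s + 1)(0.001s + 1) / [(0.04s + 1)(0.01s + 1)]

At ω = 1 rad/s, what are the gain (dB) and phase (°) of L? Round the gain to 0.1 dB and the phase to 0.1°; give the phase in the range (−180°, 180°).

29.0 dB, 42.2°

At ω = 1 rad/s:
zero (1 + j1·1) = 1 + j1 → |·| ≈ 1.4142, ∠ ≈ 45.00°
zero (1 + j1·0.001) = 1 + j0.001 → |·| ≈ 1, ∠ ≈ 0.06°
pole (1 + j1·0.04) = 1 + j0.04 → |·| ≈ 1.0008, ∠ ≈ 2.29°
pole (1 + j1·0.01) = 1 + j0.01 → |·| ≈ 1, ∠ ≈ 0.57°
|L| = 20 · 1.4142 · 1 / (1.0008 · 1) ≈ 28.261
Gain = 20 log₁₀(28.261) ≈ 29.02 dB
∠L = (45.00° + 0.06°) − (2.29° + 0.57°) = 42.20°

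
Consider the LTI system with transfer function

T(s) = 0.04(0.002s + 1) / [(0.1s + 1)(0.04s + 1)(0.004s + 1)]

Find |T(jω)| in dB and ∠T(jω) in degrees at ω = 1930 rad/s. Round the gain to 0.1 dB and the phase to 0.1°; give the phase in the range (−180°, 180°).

-117.2 dB, 173.9°

At ω = 1930 rad/s:
zero (1 + j1930·0.002) = 1 + j3.86 → |·| ≈ 3.9874, ∠ ≈ 75.48°
pole (1 + j1930·0.1) = 1 + j193 → |·| ≈ 193, ∠ ≈ 89.70°
pole (1 + j1930·0.04) = 1 + j77.2 → |·| ≈ 77.206, ∠ ≈ 89.26°
pole (1 + j1930·0.004) = 1 + j7.72 → |·| ≈ 7.7845, ∠ ≈ 82.62°
|T| = 0.04 · 3.9874 / (193 · 77.206 · 7.7845) ≈ 1.375e-06
Gain = 20 log₁₀(1.375e-06) ≈ -117.23 dB
∠T = (75.48°) − (89.70° + 89.26° + 82.62°) = -186.10° ≡ 173.90° (principal value)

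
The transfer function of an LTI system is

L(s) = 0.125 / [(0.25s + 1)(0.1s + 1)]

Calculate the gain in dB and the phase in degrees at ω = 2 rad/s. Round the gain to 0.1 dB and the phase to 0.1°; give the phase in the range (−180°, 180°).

-19.2 dB, -37.9°

At ω = 2 rad/s:
pole (1 + j2·0.25) = 1 + j0.5 → |·| ≈ 1.118, ∠ ≈ 26.57°
pole (1 + j2·0.1) = 1 + j0.2 → |·| ≈ 1.0198, ∠ ≈ 11.31°
|L| = 0.125 · 1 / (1.118 · 1.0198) ≈ 0.10964
Gain = 20 log₁₀(0.10964) ≈ -19.20 dB
∠L = (0°) − (26.57° + 11.31°) = -37.88°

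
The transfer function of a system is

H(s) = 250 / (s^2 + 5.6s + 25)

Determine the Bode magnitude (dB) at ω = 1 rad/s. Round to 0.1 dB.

20.1 dB

At s = jω = j1:
quadratic: (j1)² + 5.6·j1 + 25 = 24 + j5.6 → |·| ≈ 24.645, ∠ ≈ 13.13°
|H| = 250 / 24.645 ≈ 10.144
Gain = 20 log₁₀(10.144) ≈ 20.12 dB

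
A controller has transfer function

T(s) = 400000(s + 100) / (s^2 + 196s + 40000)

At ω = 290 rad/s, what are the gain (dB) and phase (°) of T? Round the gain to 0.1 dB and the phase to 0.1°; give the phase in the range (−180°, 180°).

At s = jω = j290:
zero (s+100): 100 + j290 → |·| = √(100²+290²) = √94100 ≈ 306.76, ∠ = arctan(290/100) ≈ 70.97°
quadratic: (j290)² + 196·j290 + 40000 = -44100 + j56840 → |·| ≈ 71942, ∠ ≈ 127.81°
|T| = 400000 · 306.76 / 71942 ≈ 1705.6
Gain = 20 log₁₀(1705.6) ≈ 64.64 dB
∠T = 70.97° − 127.81° = -56.84°

64.6 dB, -56.8°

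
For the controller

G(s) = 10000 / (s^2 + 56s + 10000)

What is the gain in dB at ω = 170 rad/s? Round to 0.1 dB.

At s = jω = j170:
quadratic: (j170)² + 56·j170 + 10000 = -18900 + j9520 → |·| ≈ 21162, ∠ ≈ 153.27°
|G| = 10000 / 21162 ≈ 0.47255
Gain = 20 log₁₀(0.47255) ≈ -6.51 dB

-6.5 dB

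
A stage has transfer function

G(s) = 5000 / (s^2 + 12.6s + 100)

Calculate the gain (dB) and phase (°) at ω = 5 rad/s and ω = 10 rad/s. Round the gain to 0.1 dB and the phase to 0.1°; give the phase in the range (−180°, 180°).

ω = 5: 34.2 dB, -40.0°; ω = 10: 32.0 dB, -90.0°

At s = jω = j5:
quadratic: (j5)² + 12.6·j5 + 100 = 75 + j63 → |·| ≈ 97.949, ∠ ≈ 40.03°
|G| = 5000 / 97.949 ≈ 51.047
Gain = 20 log₁₀(51.047) ≈ 34.16 dB
∠G = 0.00° − 40.03° = -40.03°

At s = jω = j10:
quadratic: (j10)² + 12.6·j10 + 100 = 0 + j126 → |·| ≈ 126, ∠ ≈ 90.00°
|G| = 5000 / 126 ≈ 39.683
Gain = 20 log₁₀(39.683) ≈ 31.97 dB
∠G = 0.00° − 90.00° = -90.00°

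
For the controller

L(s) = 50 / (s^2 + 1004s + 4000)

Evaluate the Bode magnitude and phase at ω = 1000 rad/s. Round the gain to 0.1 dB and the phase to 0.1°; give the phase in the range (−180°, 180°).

-89.0 dB, -134.8°

Substitute s = j1000:
Numerator: 50 = 50 + j0
Denominator: (j1000)^2 + 1004(j1000) + 4000 = -996000 + j1004000
|N| = √(50² + 0²) ≈ 50, ∠N ≈ 0.00°
|D| = √(996000² + 1004000²) ≈ 1.4142e+06, ∠D ≈ 134.77°
|L| = 50 / 1.4142e+06 ≈ 3.5356e-05
Gain = 20 log₁₀(3.5356e-05) ≈ -89.03 dB
∠L = 0.00° − 134.77° = -134.77°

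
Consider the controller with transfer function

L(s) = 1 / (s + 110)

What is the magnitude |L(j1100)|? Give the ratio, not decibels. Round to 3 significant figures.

Substitute s = j1100:
Numerator: 1 = 1 + j0
Denominator: (j1100) + 110 = 110 + j1100
|N| = √(1² + 0²) ≈ 1, ∠N ≈ 0.00°
|D| = √(110² + 1100²) ≈ 1105.5, ∠D ≈ 84.29°
|L| = 1 / 1105.5 ≈ 0.00090457

0.000905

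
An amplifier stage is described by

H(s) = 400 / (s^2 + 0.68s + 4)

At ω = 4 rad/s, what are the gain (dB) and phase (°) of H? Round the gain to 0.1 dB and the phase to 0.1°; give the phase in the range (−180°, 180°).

30.2 dB, -167.2°

At s = jω = j4:
quadratic: (j4)² + 0.68·j4 + 4 = -12 + j2.72 → |·| ≈ 12.304, ∠ ≈ 167.23°
|H| = 400 / 12.304 ≈ 32.51
Gain = 20 log₁₀(32.51) ≈ 30.24 dB
∠H = 0.00° − 167.23° = -167.23°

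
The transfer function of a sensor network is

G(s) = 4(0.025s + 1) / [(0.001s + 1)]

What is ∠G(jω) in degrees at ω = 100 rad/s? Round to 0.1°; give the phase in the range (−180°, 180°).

At ω = 100 rad/s:
zero (1 + j100·0.025) = 1 + j2.5 → |·| ≈ 2.6926, ∠ ≈ 68.20°
pole (1 + j100·0.001) = 1 + j0.1 → |·| ≈ 1.005, ∠ ≈ 5.71°
∠G = (68.20°) − (5.71°) = 62.49°

62.5°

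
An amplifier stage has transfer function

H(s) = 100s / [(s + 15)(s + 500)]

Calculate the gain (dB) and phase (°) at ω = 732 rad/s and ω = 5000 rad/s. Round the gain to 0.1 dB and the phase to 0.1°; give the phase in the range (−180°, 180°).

At s = jω = j732:
zero at origin: s = j732 → |·| = 732, ∠ = 90.00°
pole (s+15): 15 + j732 → |·| = √(15²+732²) = √536049 ≈ 732.15, ∠ = arctan(732/15) ≈ 88.83°
pole (s+500): 500 + j732 → |·| = √(500²+732²) = √785824 ≈ 886.47, ∠ = arctan(732/500) ≈ 55.66°
|H| = 100 · 732 / 6.4903e+05 ≈ 0.11278
Gain = 20 log₁₀(0.11278) ≈ -18.96 dB
∠H = 90.00° − 144.49° = -54.49°

At s = jω = j5000:
zero at origin: s = j5000 → |·| = 5000, ∠ = 90.00°
pole (s+15): 15 + j5000 → |·| = √(15²+5000²) = √25000225 ≈ 5000, ∠ = arctan(5000/15) ≈ 89.83°
pole (s+500): 500 + j5000 → |·| = √(500²+5000²) = √25250000 ≈ 5024.9, ∠ = arctan(5000/500) ≈ 84.29°
|H| = 100 · 5000 / 2.5124e+07 ≈ 0.019901
Gain = 20 log₁₀(0.019901) ≈ -34.02 dB
∠H = 90.00° − 174.12° = -84.12°

ω = 732: -19.0 dB, -54.5°; ω = 5000: -34.0 dB, -84.1°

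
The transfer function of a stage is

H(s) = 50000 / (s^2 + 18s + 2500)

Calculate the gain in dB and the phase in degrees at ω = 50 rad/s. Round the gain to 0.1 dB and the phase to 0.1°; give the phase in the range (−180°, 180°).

34.9 dB, -90.0°

At s = jω = j50:
quadratic: (j50)² + 18·j50 + 2500 = 0 + j900 → |·| ≈ 900, ∠ ≈ 90.00°
|H| = 50000 / 900 ≈ 55.556
Gain = 20 log₁₀(55.556) ≈ 34.89 dB
∠H = 0.00° − 90.00° = -90.00°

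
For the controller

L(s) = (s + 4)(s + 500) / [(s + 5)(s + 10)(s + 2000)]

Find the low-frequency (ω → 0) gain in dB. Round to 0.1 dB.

L(0) = 1·4·500 / (5·10·2000) = 0.02
20 log₁₀(0.02) ≈ -33.98 dB

-34.0 dB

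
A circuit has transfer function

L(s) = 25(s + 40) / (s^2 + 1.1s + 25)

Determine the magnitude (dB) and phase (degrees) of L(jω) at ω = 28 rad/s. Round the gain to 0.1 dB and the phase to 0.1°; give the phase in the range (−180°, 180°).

4.1 dB, -142.7°

At s = jω = j28:
zero (s+40): 40 + j28 → |·| = √(40²+28²) = √2384 ≈ 48.826, ∠ = arctan(28/40) ≈ 34.99°
quadratic: (j28)² + 1.1·j28 + 25 = -759 + j30.8 → |·| ≈ 759.62, ∠ ≈ 177.68°
|L| = 25 · 48.826 / 759.62 ≈ 1.6069
Gain = 20 log₁₀(1.6069) ≈ 4.12 dB
∠L = 34.99° − 177.68° = -142.69°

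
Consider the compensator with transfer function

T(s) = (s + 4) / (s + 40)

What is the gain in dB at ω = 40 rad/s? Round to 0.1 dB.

-3.0 dB

At s = jω = j40:
zero (s+4): 4 + j40 → |·| = √(4²+40²) = √1616 ≈ 40.2, ∠ = arctan(40/4) ≈ 84.29°
pole (s+40): 40 + j40 → |·| = √(40²+40²) = √3200 ≈ 56.569, ∠ = arctan(40/40) ≈ 45.00°
|T| = 1 · 40.2 / 56.569 ≈ 0.71064
Gain = 20 log₁₀(0.71064) ≈ -2.97 dB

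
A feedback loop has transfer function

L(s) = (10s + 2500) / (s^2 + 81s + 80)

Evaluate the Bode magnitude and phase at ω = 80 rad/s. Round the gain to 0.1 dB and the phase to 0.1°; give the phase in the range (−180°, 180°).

Substitute s = j80:
Numerator: 10(j80) + 2500 = 2500 + j800
Denominator: (j80)^2 + 81(j80) + 80 = -6320 + j6480
|N| = √(2500² + 800²) ≈ 2624.9, ∠N ≈ 17.74°
|D| = √(6320² + 6480²) ≈ 9051.7, ∠D ≈ 134.28°
|L| = 2624.9 / 9051.7 ≈ 0.28999
Gain = 20 log₁₀(0.28999) ≈ -10.75 dB
∠L = 17.74° − 134.28° = -116.54°

-10.8 dB, -116.5°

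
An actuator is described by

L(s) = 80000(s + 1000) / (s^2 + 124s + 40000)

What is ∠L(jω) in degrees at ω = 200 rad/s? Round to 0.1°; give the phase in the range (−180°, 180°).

At s = jω = j200:
zero (s+1000): 1000 + j200 → |·| = √(1000²+200²) = √1040000 ≈ 1019.8, ∠ = arctan(200/1000) ≈ 11.31°
quadratic: (j200)² + 124·j200 + 40000 = 0 + j24800 → |·| ≈ 24800, ∠ ≈ 90.00°
∠L = 11.31° − 90.00° = -78.69°

-78.7°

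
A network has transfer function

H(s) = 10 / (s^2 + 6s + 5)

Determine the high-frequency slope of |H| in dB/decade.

-40 dB/decade

Each pole contributes −20 dB/decade at high frequency; each zero contributes +20 dB/decade.
Net: 0 zero(s) − 2 pole(s) → -40 dB/decade.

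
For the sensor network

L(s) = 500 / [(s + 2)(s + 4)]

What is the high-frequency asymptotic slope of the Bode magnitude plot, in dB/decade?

-40 dB/decade

Each pole contributes −20 dB/decade at high frequency; each zero contributes +20 dB/decade.
Net: 0 zero(s) − 2 pole(s) → -40 dB/decade.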